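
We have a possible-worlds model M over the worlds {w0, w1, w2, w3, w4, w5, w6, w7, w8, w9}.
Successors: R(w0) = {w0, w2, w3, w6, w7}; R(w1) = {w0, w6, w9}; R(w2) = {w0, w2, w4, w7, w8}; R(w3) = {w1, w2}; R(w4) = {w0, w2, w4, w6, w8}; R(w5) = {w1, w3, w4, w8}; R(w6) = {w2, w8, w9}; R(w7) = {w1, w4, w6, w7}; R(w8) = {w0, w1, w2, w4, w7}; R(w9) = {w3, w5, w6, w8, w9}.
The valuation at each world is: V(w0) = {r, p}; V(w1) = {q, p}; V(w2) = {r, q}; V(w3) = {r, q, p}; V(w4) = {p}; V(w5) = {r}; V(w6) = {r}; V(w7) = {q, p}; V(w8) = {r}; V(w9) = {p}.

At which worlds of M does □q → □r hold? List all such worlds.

Let φ = □q → □r. Evaluate φ at each world:
  w0 (successors {w0, w2, w3, w6, w7}): φ is true.
  w1 (successors {w0, w6, w9}): φ is true.
  w2 (successors {w0, w2, w4, w7, w8}): φ is true.
  w3 (successors {w1, w2}): φ is false.
  w4 (successors {w0, w2, w4, w6, w8}): φ is true.
  w5 (successors {w1, w3, w4, w8}): φ is true.
  w6 (successors {w2, w8, w9}): φ is true.
  w7 (successors {w1, w4, w6, w7}): φ is true.
  w8 (successors {w0, w1, w2, w4, w7}): φ is true.
  w9 (successors {w3, w5, w6, w8, w9}): φ is true.
For instance, at w3:
  At w3: □q is true, □r is false, so □q → □r is false.
    At w3: □q requires q at every successor {w1, w2}.
      At w1: q is true.
      At w2: q is true.
    So □q is true at w3.
    At w3: □r requires r at every successor {w1, w2}.
      r fails at w1, so □r is false at w3.
Satisfying worlds: {w0, w1, w2, w4, w5, w6, w7, w8, w9}

w0, w1, w2, w4, w5, w6, w7, w8, w9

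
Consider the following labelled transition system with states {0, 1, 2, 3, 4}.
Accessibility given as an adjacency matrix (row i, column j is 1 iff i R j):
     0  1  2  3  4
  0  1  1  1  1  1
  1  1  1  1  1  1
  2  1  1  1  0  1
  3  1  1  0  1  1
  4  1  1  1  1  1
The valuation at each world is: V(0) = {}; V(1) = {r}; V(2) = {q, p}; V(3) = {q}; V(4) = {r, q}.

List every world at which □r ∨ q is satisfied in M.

2, 3, 4

Let φ = □r ∨ q. Evaluate φ at each world:
  0 (successors {0, 1, 2, 3, 4}): φ is false.
  1 (successors {0, 1, 2, 3, 4}): φ is false.
  2 (successors {0, 1, 2, 4}): φ is true.
  3 (successors {0, 1, 3, 4}): φ is true.
  4 (successors {0, 1, 2, 3, 4}): φ is true.
For instance, at 0:
  At 0: □r is false, q is false, so □r ∨ q is false.
    At 0: □r requires r at every successor {0, 1, 2, 3, 4}.
      r fails at 0, so □r is false at 0.
Satisfying worlds: {2, 3, 4}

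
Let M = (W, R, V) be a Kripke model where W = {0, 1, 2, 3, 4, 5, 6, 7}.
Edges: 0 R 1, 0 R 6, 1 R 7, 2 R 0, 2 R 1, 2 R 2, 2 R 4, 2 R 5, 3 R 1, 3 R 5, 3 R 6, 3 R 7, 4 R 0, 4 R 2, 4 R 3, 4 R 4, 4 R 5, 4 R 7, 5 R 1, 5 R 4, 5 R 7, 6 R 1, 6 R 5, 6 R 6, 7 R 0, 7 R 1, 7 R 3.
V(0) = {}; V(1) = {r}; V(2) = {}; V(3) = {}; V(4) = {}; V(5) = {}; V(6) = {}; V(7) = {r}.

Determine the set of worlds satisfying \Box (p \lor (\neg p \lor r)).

0, 1, 2, 3, 4, 5, 6, 7

Recall that \Box ψ holds at a world iff ψ holds at every accessible world, and \Diamond ψ holds iff ψ holds at some accessible world.
Let φ = \Box (p \lor (\neg p \lor r)). Evaluate φ at each world:
  0 (successors {1, 6}): φ is true.
  1 (successors {7}): φ is true.
  2 (successors {0, 1, 2, 4, 5}): φ is true.
  3 (successors {1, 5, 6, 7}): φ is true.
  4 (successors {0, 2, 3, 4, 5, 7}): φ is true.
  5 (successors {1, 4, 7}): φ is true.
  6 (successors {1, 5, 6}): φ is true.
  7 (successors {0, 1, 3}): φ is true.
For instance, at 2:
  At 2: \Box (p \lor (\neg p \lor r)) requires p \lor (\neg p \lor r) at every successor {0, 1, 2, 4, 5}.
    At 0: p \lor (\neg p \lor r) is true.
    At 1: p \lor (\neg p \lor r) is true.
    At 2: p \lor (\neg p \lor r) is true.
    At 4: p \lor (\neg p \lor r) is true.
    At 5: p \lor (\neg p \lor r) is true.
  So \Box (p \lor (\neg p \lor r)) is true at 2.
Satisfying worlds: {0, 1, 2, 3, 4, 5, 6, 7}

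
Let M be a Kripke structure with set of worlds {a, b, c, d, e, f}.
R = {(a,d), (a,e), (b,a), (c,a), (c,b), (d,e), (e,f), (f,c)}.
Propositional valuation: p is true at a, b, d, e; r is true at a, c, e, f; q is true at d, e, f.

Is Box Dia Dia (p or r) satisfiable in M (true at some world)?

Yes

Let φ = Box Dia Dia (p or r). Evaluate φ at each world:
  a (successors {d, e}): φ is true.
  b (successors {a}): φ is true.
  c (successors {a, b}): φ is true.
  d (successors {e}): φ is true.
  e (successors {f}): φ is true.
  f (successors {c}): φ is true.
Detail at a (witness):
  At a: Box Dia Dia (p or r) requires Dia Dia (p or r) at every successor {d, e}.
      At d: Dia Dia (p or r) requires Dia (p or r) at some successor in {e}.
        Dia (p or r) holds at e, so Dia Dia (p or r) is true at d.
      At e: Dia Dia (p or r) requires Dia (p or r) at some successor in {f}.
        Dia (p or r) holds at f, so Dia Dia (p or r) is true at e.
  So Box Dia Dia (p or r) is true at a.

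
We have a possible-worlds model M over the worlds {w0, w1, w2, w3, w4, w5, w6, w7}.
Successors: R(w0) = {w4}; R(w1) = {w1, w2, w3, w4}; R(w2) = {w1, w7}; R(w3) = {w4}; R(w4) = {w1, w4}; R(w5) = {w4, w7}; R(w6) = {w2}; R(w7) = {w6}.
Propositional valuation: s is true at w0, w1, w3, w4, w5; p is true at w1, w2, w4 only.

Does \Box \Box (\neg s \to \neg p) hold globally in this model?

No

Recall that \Box ψ holds at a world iff ψ holds at every accessible world, and \Diamond ψ holds iff ψ holds at some accessible world.
Let φ = \Box \Box (\neg s \to \neg p). Evaluate φ at each world:
  w0 (successors {w4}): φ is true.
  w1 (successors {w1, w2, w3, w4}): φ is false.
  w2 (successors {w1, w7}): φ is false.
  w3 (successors {w4}): φ is true.
  w4 (successors {w1, w4}): φ is false.
  w5 (successors {w4, w7}): φ is true.
  w6 (successors {w2}): φ is true.
  w7 (successors {w6}): φ is false.
Detail at w1 (counterexample):
  At w1: \Box \Box (\neg s \to \neg p) requires \Box (\neg s \to \neg p) at every successor {w1, w2, w3, w4}.
    \Box (\neg s \to \neg p) fails at w1, so \Box \Box (\neg s \to \neg p) is false at w1.
      At w1: \Box (\neg s \to \neg p) requires \neg s \to \neg p at every successor {w1, w2, w3, w4}.
        \neg s \to \neg p fails at w2, so \Box (\neg s \to \neg p) is false at w1.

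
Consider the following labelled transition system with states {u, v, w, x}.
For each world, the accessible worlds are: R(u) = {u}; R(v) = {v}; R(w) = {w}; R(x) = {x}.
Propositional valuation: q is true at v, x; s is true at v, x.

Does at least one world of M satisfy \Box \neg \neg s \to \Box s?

Yes

Let φ = \Box \neg \neg s \to \Box s. Evaluate φ at each world:
  u (successors {u}): φ is true.
  v (successors {v}): φ is true.
  w (successors {w}): φ is true.
  x (successors {x}): φ is true.
Detail at u (witness):
  At u: \Box \neg \neg s is false, \Box s is false, so \Box \neg \neg s \to \Box s is true.
    At u: \Box \neg \neg s requires \neg \neg s at every successor {u}.
      \neg \neg s fails at u, so \Box \neg \neg s is false at u.
    At u: \Box s requires s at every successor {u}.
      s fails at u, so \Box s is false at u.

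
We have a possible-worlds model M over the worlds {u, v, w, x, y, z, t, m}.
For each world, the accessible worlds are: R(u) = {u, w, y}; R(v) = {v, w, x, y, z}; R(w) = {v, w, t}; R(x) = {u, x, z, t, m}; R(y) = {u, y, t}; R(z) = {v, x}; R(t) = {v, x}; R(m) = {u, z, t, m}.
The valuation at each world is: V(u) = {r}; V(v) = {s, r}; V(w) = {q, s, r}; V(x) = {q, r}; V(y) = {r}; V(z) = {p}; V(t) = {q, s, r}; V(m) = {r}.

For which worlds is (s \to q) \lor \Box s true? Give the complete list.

Let φ = (s \to q) \lor \Box s. Evaluate φ at each world:
  u (successors {u, w, y}): φ is true.
  v (successors {v, w, x, y, z}): φ is false.
  w (successors {v, w, t}): φ is true.
  x (successors {u, x, z, t, m}): φ is true.
  y (successors {u, y, t}): φ is true.
  z (successors {v, x}): φ is true.
  t (successors {v, x}): φ is true.
  m (successors {u, z, t, m}): φ is true.
For instance, at w:
  At w: s \to q is true, \Box s is true, so (s \to q) \lor \Box s is true.
    At w: \Box s requires s at every successor {v, w, t}.
      At v: s is true.
      At w: s is true.
      At t: s is true.
    So \Box s is true at w.
Satisfying worlds: {u, w, x, y, z, t, m}

u, w, x, y, z, t, m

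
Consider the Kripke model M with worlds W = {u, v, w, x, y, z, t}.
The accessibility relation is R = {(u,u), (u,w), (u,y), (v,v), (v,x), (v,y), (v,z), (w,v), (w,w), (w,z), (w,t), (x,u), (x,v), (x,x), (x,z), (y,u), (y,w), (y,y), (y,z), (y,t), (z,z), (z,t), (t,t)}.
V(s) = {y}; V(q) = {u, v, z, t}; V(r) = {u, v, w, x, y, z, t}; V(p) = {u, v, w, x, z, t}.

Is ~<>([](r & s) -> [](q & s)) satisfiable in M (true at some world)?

No

Recall that []ψ holds at a world iff ψ holds at every accessible world, and <>ψ holds iff ψ holds at some accessible world.
Let φ = ~<>([](r & s) -> [](q & s)). Evaluate φ at each world:
  u (successors {u, w, y}): φ is false.
  v (successors {v, x, y, z}): φ is false.
  w (successors {v, w, z, t}): φ is false.
  x (successors {u, v, x, z}): φ is false.
  y (successors {u, w, y, z, t}): φ is false.
  z (successors {z, t}): φ is false.
  t (successors {t}): φ is false.
For instance, at u:
  At u: <>([](r & s) -> [](q & s)) is true, so ~<>([](r & s) -> [](q & s)) is false.
    At u: <>([](r & s) -> [](q & s)) requires [](r & s) -> [](q & s) at some successor in {u, w, y}.
      [](r & s) -> [](q & s) holds at u, so <>([](r & s) -> [](q & s)) is true at u.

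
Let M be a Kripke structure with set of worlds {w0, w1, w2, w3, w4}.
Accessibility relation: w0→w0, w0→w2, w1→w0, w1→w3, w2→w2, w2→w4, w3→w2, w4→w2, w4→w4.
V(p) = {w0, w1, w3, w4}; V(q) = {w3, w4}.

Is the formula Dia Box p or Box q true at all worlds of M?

No

Recall that Box ψ holds at a world iff ψ holds at every accessible world, and Dia ψ holds iff ψ holds at some accessible world.
Let φ = Dia Box p or Box q. Evaluate φ at each world:
  w0 (successors {w0, w2}): φ is false.
  w1 (successors {w0, w3}): φ is false.
  w2 (successors {w2, w4}): φ is false.
  w3 (successors {w2}): φ is false.
  w4 (successors {w2, w4}): φ is false.
Detail at w0 (counterexample):
  At w0: Dia Box p is false, Box q is false, so Dia Box p or Box q is false.
    At w0: Dia Box p requires Box p at some successor in {w0, w2}.
      At w0: Box p is false.
      At w2: Box p is false.
    So Dia Box p is false at w0.
    At w0: Box q requires q at every successor {w0, w2}.
      q fails at w0, so Box q is false at w0.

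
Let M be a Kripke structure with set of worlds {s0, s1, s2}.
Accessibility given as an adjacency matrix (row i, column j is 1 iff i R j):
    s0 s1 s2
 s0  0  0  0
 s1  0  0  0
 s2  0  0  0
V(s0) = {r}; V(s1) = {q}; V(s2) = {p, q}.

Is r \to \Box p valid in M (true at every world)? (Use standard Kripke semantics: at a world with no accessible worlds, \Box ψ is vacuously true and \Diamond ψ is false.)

Let φ = r \to \Box p. Evaluate φ at each world:
  s0 (successors ∅): φ is true.
  s1 (successors ∅): φ is true.
  s2 (successors ∅): φ is true.
For instance, at s0:
  At s0: r is true, \Box p is true, so r \to \Box p is true.
    At s0: no accessible worlds, so \Box p holds vacuously.

Yes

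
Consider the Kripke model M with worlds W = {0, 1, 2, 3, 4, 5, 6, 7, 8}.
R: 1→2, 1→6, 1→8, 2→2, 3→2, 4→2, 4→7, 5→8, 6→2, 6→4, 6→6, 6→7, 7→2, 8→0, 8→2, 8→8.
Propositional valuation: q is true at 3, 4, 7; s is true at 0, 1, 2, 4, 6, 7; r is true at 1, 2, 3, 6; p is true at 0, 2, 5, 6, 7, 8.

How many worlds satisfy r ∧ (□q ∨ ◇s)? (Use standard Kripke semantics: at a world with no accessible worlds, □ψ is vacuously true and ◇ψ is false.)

Let φ = r ∧ (□q ∨ ◇s). Evaluate φ at each world:
  0 (successors ∅): φ is false.
  1 (successors {2, 6, 8}): φ is true.
  2 (successors {2}): φ is true.
  3 (successors {2}): φ is true.
  4 (successors {2, 7}): φ is false.
  5 (successors {8}): φ is false.
  6 (successors {2, 4, 6, 7}): φ is true.
  7 (successors {2}): φ is false.
  8 (successors {0, 2, 8}): φ is false.
For instance, at 8:
  At 8: r is false, □q ∨ ◇s is true, so r ∧ (□q ∨ ◇s) is false.
    At 8: □q is false, ◇s is true, so □q ∨ ◇s is true.
      At 8: □q requires q at every successor {0, 2, 8}.
        q fails at 0, so □q is false at 8.
      At 8: ◇s requires s at some successor in {0, 2, 8}.
        s holds at 0, so ◇s is true at 8.
Satisfying worlds: {1, 2, 3, 6}

4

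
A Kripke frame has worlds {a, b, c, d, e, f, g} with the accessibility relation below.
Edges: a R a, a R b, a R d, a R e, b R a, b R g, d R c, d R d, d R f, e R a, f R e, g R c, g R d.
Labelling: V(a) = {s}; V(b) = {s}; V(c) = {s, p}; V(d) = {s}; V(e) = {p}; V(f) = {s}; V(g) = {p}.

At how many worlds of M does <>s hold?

Let φ = <>s. Evaluate φ at each world:
  a (successors {a, b, d, e}): φ is true.
  b (successors {a, g}): φ is true.
  c (successors ∅): φ is false.
  d (successors {c, d, f}): φ is true.
  e (successors {a}): φ is true.
  f (successors {e}): φ is false.
  g (successors {c, d}): φ is true.
For instance, at d:
  At d: <>s requires s at some successor in {c, d, f}.
    s holds at c, so <>s is true at d.
Satisfying worlds: {a, b, d, e, g}

5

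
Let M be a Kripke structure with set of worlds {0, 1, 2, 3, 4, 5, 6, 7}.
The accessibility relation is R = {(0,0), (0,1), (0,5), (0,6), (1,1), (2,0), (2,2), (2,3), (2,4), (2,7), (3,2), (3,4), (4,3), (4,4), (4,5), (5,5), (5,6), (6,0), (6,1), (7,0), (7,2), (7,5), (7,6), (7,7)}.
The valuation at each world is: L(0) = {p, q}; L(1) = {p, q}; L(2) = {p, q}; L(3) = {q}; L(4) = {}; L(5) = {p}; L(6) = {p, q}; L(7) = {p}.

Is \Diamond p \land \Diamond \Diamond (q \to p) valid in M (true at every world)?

Recall that \Diamond ψ holds at a world iff ψ holds at some accessible world.
Let φ = \Diamond p \land \Diamond \Diamond (q \to p). Evaluate φ at each world:
  0 (successors {0, 1, 5, 6}): φ is true.
  1 (successors {1}): φ is true.
  2 (successors {0, 2, 3, 4, 7}): φ is true.
  3 (successors {2, 4}): φ is true.
  4 (successors {3, 4, 5}): φ is true.
  5 (successors {5, 6}): φ is true.
  6 (successors {0, 1}): φ is true.
  7 (successors {0, 2, 5, 6, 7}): φ is true.
For instance, at 7:
  At 7: \Diamond p is true, \Diamond \Diamond (q \to p) is true, so \Diamond p \land \Diamond \Diamond (q \to p) is true.
    At 7: \Diamond p requires p at some successor in {0, 2, 5, 6, 7}.
      p holds at 0, so \Diamond p is true at 7.
    At 7: \Diamond \Diamond (q \to p) requires \Diamond (q \to p) at some successor in {0, 2, 5, 6, 7}.
      \Diamond (q \to p) holds at 0, so \Diamond \Diamond (q \to p) is true at 7.

Yes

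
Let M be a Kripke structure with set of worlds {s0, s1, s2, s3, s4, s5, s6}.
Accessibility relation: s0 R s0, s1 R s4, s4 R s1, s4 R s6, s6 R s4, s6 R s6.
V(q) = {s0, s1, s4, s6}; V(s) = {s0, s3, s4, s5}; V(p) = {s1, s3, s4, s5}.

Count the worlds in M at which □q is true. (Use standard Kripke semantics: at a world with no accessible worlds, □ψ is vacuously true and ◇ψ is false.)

Let φ = □q. Evaluate φ at each world:
  s0 (successors {s0}): φ is true.
  s1 (successors {s4}): φ is true.
  s2 (successors ∅): φ is true.
  s3 (successors ∅): φ is true.
  s4 (successors {s1, s6}): φ is true.
  s5 (successors ∅): φ is true.
  s6 (successors {s4, s6}): φ is true.
For instance, at s6:
  At s6: □q requires q at every successor {s4, s6}.
    At s4: q is true.
    At s6: q is true.
  So □q is true at s6.
Satisfying worlds: {s0, s1, s2, s3, s4, s5, s6}

7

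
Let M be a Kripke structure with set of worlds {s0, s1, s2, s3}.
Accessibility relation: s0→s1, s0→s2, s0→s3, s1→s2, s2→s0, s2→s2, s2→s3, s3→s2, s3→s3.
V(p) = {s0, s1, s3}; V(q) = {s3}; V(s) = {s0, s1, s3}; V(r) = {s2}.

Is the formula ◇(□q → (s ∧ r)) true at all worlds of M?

Let φ = ◇(□q → (s ∧ r)). Evaluate φ at each world:
  s0 (successors {s1, s2, s3}): φ is true.
  s1 (successors {s2}): φ is true.
  s2 (successors {s0, s2, s3}): φ is true.
  s3 (successors {s2, s3}): φ is true.
For instance, at s2:
  At s2: ◇(□q → (s ∧ r)) requires □q → (s ∧ r) at some successor in {s0, s2, s3}.
    □q → (s ∧ r) holds at s0, so ◇(□q → (s ∧ r)) is true at s2.
      At s0: □q is false, s ∧ r is false, so □q → (s ∧ r) is true.

Yes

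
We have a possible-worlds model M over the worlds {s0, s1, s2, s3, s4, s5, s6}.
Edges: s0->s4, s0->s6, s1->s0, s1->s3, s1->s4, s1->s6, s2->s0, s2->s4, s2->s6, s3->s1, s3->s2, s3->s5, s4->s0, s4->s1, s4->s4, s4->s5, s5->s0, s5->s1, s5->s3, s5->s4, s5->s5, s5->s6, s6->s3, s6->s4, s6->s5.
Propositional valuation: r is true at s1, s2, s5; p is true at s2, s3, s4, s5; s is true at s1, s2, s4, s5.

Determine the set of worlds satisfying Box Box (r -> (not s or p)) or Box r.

Let φ = Box Box (r -> (not s or p)) or Box r. Evaluate φ at each world:
  s0 (successors {s4, s6}): φ is false.
  s1 (successors {s0, s3, s4, s6}): φ is false.
  s2 (successors {s0, s4, s6}): φ is false.
  s3 (successors {s1, s2, s5}): φ is true.
  s4 (successors {s0, s1, s4, s5}): φ is false.
  s5 (successors {s0, s1, s3, s4, s5, s6}): φ is false.
  s6 (successors {s3, s4, s5}): φ is false.
For instance, at s6:
  At s6: Box Box (r -> (not s or p)) is false, Box r is false, so Box Box (r -> (not s or p)) or Box r is false.
    At s6: Box Box (r -> (not s or p)) requires Box (r -> (not s or p)) at every successor {s3, s4, s5}.
      Box (r -> (not s or p)) fails at s3, so Box Box (r -> (not s or p)) is false at s6.
    At s6: Box r requires r at every successor {s3, s4, s5}.
      r fails at s3, so Box r is false at s6.
Satisfying worlds: {s3}

s3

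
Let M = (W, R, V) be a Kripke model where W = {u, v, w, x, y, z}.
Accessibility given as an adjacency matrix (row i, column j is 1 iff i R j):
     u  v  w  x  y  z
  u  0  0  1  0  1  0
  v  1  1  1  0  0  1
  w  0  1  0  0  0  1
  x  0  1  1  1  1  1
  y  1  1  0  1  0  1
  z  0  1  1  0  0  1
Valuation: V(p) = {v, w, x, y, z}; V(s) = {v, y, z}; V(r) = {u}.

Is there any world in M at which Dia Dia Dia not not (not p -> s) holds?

Yes

Recall that Dia ψ holds at a world iff ψ holds at some accessible world.
Let φ = Dia Dia Dia not not (not p -> s). Evaluate φ at each world:
  u (successors {w, y}): φ is true.
  v (successors {u, v, w, z}): φ is true.
  w (successors {v, z}): φ is true.
  x (successors {v, w, x, y, z}): φ is true.
  y (successors {u, v, x, z}): φ is true.
  z (successors {v, w, z}): φ is true.
Detail at u (witness):
  At u: Dia Dia Dia not not (not p -> s) requires Dia Dia not not (not p -> s) at some successor in {w, y}.
    Dia Dia not not (not p -> s) holds at w, so Dia Dia Dia not not (not p -> s) is true at u.
      At w: Dia Dia not not (not p -> s) requires Dia not not (not p -> s) at some successor in {v, z}.
        Dia not not (not p -> s) holds at v, so Dia Dia not not (not p -> s) is true at w.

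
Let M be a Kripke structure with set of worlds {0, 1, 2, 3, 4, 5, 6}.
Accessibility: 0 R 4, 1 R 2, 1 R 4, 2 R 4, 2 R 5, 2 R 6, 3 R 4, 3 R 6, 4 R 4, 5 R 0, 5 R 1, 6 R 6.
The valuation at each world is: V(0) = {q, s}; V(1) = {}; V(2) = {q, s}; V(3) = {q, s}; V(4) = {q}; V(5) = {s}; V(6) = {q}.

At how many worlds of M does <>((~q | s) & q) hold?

2

Recall that <>ψ holds at a world iff ψ holds at some accessible world.
Let φ = <>((~q | s) & q). Evaluate φ at each world:
  0 (successors {4}): φ is false.
  1 (successors {2, 4}): φ is true.
  2 (successors {4, 5, 6}): φ is false.
  3 (successors {4, 6}): φ is false.
  4 (successors {4}): φ is false.
  5 (successors {0, 1}): φ is true.
  6 (successors {6}): φ is false.
For instance, at 4:
  At 4: <>((~q | s) & q) requires (~q | s) & q at some successor in {4}.
    At 4: (~q | s) & q is false.
  So <>((~q | s) & q) is false at 4.
Satisfying worlds: {1, 5}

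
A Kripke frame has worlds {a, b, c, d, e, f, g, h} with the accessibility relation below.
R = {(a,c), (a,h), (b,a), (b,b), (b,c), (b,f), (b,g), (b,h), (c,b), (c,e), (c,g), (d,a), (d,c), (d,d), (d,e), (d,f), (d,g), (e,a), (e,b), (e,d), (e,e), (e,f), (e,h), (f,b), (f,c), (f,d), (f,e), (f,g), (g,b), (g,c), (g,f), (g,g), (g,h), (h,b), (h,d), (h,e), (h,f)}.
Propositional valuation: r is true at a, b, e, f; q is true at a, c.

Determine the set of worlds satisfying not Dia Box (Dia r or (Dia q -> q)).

none

Let φ = not Dia Box (Dia r or (Dia q -> q)). Evaluate φ at each world:
  a (successors {c, h}): φ is false.
  b (successors {a, b, c, f, g, h}): φ is false.
  c (successors {b, e, g}): φ is false.
  d (successors {a, c, d, e, f, g}): φ is false.
  e (successors {a, b, d, e, f, h}): φ is false.
  f (successors {b, c, d, e, g}): φ is false.
  g (successors {b, c, f, g, h}): φ is false.
  h (successors {b, d, e, f}): φ is false.
For instance, at d:
  At d: Dia Box (Dia r or (Dia q -> q)) is true, so not Dia Box (Dia r or (Dia q -> q)) is false.
    At d: Dia Box (Dia r or (Dia q -> q)) requires Box (Dia r or (Dia q -> q)) at some successor in {a, c, d, e, f, g}.
      Box (Dia r or (Dia q -> q)) holds at a, so Dia Box (Dia r or (Dia q -> q)) is true at d.
Satisfying worlds: none.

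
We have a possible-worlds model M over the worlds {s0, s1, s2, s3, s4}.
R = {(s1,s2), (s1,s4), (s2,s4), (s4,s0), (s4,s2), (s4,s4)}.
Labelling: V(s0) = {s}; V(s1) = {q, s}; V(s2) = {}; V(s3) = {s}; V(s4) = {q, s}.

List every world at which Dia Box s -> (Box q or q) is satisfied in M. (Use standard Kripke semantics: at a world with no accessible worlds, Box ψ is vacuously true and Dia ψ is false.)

s0, s1, s2, s3, s4

Let φ = Dia Box s -> (Box q or q). Evaluate φ at each world:
  s0 (successors ∅): φ is true.
  s1 (successors {s2, s4}): φ is true.
  s2 (successors {s4}): φ is true.
  s3 (successors ∅): φ is true.
  s4 (successors {s0, s2, s4}): φ is true.
For instance, at s1:
  At s1: Dia Box s is true, Box q or q is true, so Dia Box s -> (Box q or q) is true.
    At s1: Dia Box s requires Box s at some successor in {s2, s4}.
      Box s holds at s2, so Dia Box s is true at s1.
    At s1: Box q is false, q is true, so Box q or q is true.
      At s1: Box q requires q at every successor {s2, s4}.
        q fails at s2, so Box q is false at s1.
Satisfying worlds: {s0, s1, s2, s3, s4}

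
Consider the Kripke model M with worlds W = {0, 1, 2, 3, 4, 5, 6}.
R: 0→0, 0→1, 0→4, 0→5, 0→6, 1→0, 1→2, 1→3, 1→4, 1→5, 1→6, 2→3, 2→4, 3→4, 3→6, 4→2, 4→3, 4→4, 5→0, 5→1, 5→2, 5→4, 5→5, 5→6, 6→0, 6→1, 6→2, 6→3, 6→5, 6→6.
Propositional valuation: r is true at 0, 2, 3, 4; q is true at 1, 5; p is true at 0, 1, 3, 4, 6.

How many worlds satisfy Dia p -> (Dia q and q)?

Let φ = Dia p -> (Dia q and q). Evaluate φ at each world:
  0 (successors {0, 1, 4, 5, 6}): φ is false.
  1 (successors {0, 2, 3, 4, 5, 6}): φ is true.
  2 (successors {3, 4}): φ is false.
  3 (successors {4, 6}): φ is false.
  4 (successors {2, 3, 4}): φ is false.
  5 (successors {0, 1, 2, 4, 5, 6}): φ is true.
  6 (successors {0, 1, 2, 3, 5, 6}): φ is false.
For instance, at 1:
  At 1: Dia p is true, Dia q and q is true, so Dia p -> (Dia q and q) is true.
    At 1: Dia p requires p at some successor in {0, 2, 3, 4, 5, 6}.
      p holds at 0, so Dia p is true at 1.
    At 1: Dia q is true, q is true, so Dia q and q is true.
      At 1: Dia q requires q at some successor in {0, 2, 3, 4, 5, 6}.
        q holds at 5, so Dia q is true at 1.
Satisfying worlds: {1, 5}

2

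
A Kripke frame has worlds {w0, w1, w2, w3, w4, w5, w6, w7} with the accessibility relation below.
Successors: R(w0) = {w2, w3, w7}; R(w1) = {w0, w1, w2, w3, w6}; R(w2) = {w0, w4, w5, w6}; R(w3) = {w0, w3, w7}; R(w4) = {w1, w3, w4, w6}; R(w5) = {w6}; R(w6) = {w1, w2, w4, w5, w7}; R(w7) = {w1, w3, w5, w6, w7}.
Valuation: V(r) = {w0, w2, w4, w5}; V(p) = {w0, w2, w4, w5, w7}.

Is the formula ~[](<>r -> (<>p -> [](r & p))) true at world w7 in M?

At w7: [](<>r -> (<>p -> [](r & p))) is false, so ~[](<>r -> (<>p -> [](r & p))) is true.
  At w7: [](<>r -> (<>p -> [](r & p))) requires <>r -> (<>p -> [](r & p)) at every successor {w1, w3, w5, w6, w7}.
    <>r -> (<>p -> [](r & p)) fails at w1, so [](<>r -> (<>p -> [](r & p))) is false at w7.
      At w1: <>r is true, <>p -> [](r & p) is false, so <>r -> (<>p -> [](r & p)) is false.

Yes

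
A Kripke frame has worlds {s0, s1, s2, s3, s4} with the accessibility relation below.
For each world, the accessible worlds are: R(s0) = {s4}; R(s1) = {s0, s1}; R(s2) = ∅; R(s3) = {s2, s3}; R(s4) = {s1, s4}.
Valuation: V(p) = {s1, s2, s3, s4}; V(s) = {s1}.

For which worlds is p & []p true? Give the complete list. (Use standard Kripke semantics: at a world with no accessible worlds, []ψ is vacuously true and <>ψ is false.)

s2, s3, s4

Recall that []ψ holds at a world iff ψ holds at every accessible world, and <>ψ holds iff ψ holds at some accessible world.
Let φ = p & []p. Evaluate φ at each world:
  s0 (successors {s4}): φ is false.
  s1 (successors {s0, s1}): φ is false.
  s2 (successors ∅): φ is true.
  s3 (successors {s2, s3}): φ is true.
  s4 (successors {s1, s4}): φ is true.
For instance, at s1:
  At s1: p is true, []p is false, so p & []p is false.
    At s1: []p requires p at every successor {s0, s1}.
      p fails at s0, so []p is false at s1.
Satisfying worlds: {s2, s3, s4}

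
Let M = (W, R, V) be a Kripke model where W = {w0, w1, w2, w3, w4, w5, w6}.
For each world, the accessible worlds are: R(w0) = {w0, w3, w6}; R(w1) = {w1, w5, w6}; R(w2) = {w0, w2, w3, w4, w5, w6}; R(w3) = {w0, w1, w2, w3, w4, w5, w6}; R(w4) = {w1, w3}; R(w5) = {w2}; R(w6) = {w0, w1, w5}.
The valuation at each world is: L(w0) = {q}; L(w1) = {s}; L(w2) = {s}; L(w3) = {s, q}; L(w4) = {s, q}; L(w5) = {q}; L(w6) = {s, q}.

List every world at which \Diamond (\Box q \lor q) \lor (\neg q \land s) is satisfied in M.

Recall that \Box ψ holds at a world iff ψ holds at every accessible world, and \Diamond ψ holds iff ψ holds at some accessible world.
Let φ = \Diamond (\Box q \lor q) \lor (\neg q \land s). Evaluate φ at each world:
  w0 (successors {w0, w3, w6}): φ is true.
  w1 (successors {w1, w5, w6}): φ is true.
  w2 (successors {w0, w2, w3, w4, w5, w6}): φ is true.
  w3 (successors {w0, w1, w2, w3, w4, w5, w6}): φ is true.
  w4 (successors {w1, w3}): φ is true.
  w5 (successors {w2}): φ is false.
  w6 (successors {w0, w1, w5}): φ is true.
For instance, at w0:
  At w0: \Diamond (\Box q \lor q) is true, \neg q \land s is false, so \Diamond (\Box q \lor q) \lor (\neg q \land s) is true.
    At w0: \Diamond (\Box q \lor q) requires \Box q \lor q at some successor in {w0, w3, w6}.
      \Box q \lor q holds at w0, so \Diamond (\Box q \lor q) is true at w0.
Satisfying worlds: {w0, w1, w2, w3, w4, w6}

w0, w1, w2, w3, w4, w6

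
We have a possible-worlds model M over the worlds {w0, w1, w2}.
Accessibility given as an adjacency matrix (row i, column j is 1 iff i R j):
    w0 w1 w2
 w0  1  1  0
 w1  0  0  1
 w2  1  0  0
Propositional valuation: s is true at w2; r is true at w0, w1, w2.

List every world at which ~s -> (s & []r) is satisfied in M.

w2

Let φ = ~s -> (s & []r). Evaluate φ at each world:
  w0 (successors {w0, w1}): φ is false.
  w1 (successors {w2}): φ is false.
  w2 (successors {w0}): φ is true.
For instance, at w1:
  At w1: ~s is true, s & []r is false, so ~s -> (s & []r) is false.
    At w1: s is false, []r is true, so s & []r is false.
      At w1: []r requires r at every successor {w2}.
        At w2: r is true.
      So []r is true at w1.
Satisfying worlds: {w2}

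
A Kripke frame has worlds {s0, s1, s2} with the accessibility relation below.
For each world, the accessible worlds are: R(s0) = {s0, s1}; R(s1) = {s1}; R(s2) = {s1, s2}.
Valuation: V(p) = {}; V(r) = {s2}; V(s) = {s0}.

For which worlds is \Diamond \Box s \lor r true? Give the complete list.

Recall that \Box ψ holds at a world iff ψ holds at every accessible world, and \Diamond ψ holds iff ψ holds at some accessible world.
Let φ = \Diamond \Box s \lor r. Evaluate φ at each world:
  s0 (successors {s0, s1}): φ is false.
  s1 (successors {s1}): φ is false.
  s2 (successors {s1, s2}): φ is true.
For instance, at s0:
  At s0: \Diamond \Box s is false, r is false, so \Diamond \Box s \lor r is false.
    At s0: \Diamond \Box s requires \Box s at some successor in {s0, s1}.
      At s0: \Box s is false.
      At s1: \Box s is false.
    So \Diamond \Box s is false at s0.
Satisfying worlds: {s2}

s2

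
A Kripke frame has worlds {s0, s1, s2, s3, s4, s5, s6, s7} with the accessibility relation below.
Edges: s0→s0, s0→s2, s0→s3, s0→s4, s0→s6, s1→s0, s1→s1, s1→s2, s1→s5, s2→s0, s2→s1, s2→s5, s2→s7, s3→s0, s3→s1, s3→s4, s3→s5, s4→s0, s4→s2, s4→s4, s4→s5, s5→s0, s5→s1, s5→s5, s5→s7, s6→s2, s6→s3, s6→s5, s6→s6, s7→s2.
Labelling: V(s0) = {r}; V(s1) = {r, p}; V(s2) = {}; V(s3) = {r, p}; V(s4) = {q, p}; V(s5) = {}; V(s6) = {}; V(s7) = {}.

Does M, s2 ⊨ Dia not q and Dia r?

Recall that Dia ψ holds at a world iff ψ holds at some accessible world.
At s2: Dia not q is true, Dia r is true, so Dia not q and Dia r is true.
  At s2: Dia not q requires not q at some successor in {s0, s1, s5, s7}.
    not q holds at s0, so Dia not q is true at s2.
  At s2: Dia r requires r at some successor in {s0, s1, s5, s7}.
    r holds at s0, so Dia r is true at s2.

Yes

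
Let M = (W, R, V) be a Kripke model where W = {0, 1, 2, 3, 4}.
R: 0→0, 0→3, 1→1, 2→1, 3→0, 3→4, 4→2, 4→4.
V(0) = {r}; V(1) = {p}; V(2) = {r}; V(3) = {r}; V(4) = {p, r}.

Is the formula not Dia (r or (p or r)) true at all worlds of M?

No

Let φ = not Dia (r or (p or r)). Evaluate φ at each world:
  0 (successors {0, 3}): φ is false.
  1 (successors {1}): φ is false.
  2 (successors {1}): φ is false.
  3 (successors {0, 4}): φ is false.
  4 (successors {2, 4}): φ is false.
Detail at 0 (counterexample):
  At 0: Dia (r or (p or r)) is true, so not Dia (r or (p or r)) is false.
    At 0: Dia (r or (p or r)) requires r or (p or r) at some successor in {0, 3}.
      r or (p or r) holds at 0, so Dia (r or (p or r)) is true at 0.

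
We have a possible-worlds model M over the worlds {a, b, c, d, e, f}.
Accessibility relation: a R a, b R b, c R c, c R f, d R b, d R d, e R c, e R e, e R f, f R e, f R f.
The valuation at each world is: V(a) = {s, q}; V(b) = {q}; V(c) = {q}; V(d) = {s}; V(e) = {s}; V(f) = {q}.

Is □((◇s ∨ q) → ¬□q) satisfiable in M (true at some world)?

Yes

Let φ = □((◇s ∨ q) → ¬□q). Evaluate φ at each world:
  a (successors {a}): φ is false.
  b (successors {b}): φ is false.
  c (successors {c, f}): φ is false.
  d (successors {b, d}): φ is false.
  e (successors {c, e, f}): φ is false.
  f (successors {e, f}): φ is true.
Detail at f (witness):
  At f: □((◇s ∨ q) → ¬□q) requires (◇s ∨ q) → ¬□q at every successor {e, f}.
      At e: ◇s ∨ q is true, ¬□q is true, so (◇s ∨ q) → ¬□q is true.
      At f: ◇s ∨ q is true, ¬□q is true, so (◇s ∨ q) → ¬□q is true.
  So □((◇s ∨ q) → ¬□q) is true at f.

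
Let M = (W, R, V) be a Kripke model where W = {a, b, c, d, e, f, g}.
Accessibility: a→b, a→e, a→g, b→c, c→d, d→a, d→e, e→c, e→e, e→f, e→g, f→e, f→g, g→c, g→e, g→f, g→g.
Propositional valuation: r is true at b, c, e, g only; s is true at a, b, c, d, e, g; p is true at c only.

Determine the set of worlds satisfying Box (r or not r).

a, b, c, d, e, f, g

Let φ = Box (r or not r). Evaluate φ at each world:
  a (successors {b, e, g}): φ is true.
  b (successors {c}): φ is true.
  c (successors {d}): φ is true.
  d (successors {a, e}): φ is true.
  e (successors {c, e, f, g}): φ is true.
  f (successors {e, g}): φ is true.
  g (successors {c, e, f, g}): φ is true.
For instance, at d:
  At d: Box (r or not r) requires r or not r at every successor {a, e}.
    At a: r or not r is true.
    At e: r or not r is true.
  So Box (r or not r) is true at d.
Satisfying worlds: {a, b, c, d, e, f, g}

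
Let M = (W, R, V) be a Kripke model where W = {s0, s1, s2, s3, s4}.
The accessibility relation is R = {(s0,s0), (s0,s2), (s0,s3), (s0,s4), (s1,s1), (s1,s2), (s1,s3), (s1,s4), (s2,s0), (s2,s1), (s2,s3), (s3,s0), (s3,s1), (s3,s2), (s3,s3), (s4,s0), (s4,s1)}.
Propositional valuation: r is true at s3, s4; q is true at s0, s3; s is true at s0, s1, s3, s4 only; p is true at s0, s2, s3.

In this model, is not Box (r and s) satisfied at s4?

Yes

At s4: Box (r and s) is false, so not Box (r and s) is true.
  At s4: Box (r and s) requires r and s at every successor {s0, s1}.
    r and s fails at s0, so Box (r and s) is false at s4.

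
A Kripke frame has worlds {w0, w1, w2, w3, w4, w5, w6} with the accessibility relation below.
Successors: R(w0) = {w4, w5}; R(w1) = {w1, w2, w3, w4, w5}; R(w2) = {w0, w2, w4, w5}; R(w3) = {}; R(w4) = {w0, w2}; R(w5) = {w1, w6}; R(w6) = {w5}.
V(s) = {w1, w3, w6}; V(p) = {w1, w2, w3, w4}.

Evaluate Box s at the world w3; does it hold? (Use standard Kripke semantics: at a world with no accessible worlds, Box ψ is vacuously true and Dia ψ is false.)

Yes

At w3: no accessible worlds, so Box s holds vacuously.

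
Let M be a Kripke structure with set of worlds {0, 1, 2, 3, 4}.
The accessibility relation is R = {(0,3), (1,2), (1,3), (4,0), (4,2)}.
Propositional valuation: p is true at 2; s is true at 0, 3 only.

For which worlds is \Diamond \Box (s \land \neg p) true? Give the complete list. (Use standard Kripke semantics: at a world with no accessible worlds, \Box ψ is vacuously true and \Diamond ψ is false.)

0, 1, 4

Recall that \Box ψ holds at a world iff ψ holds at every accessible world, and \Diamond ψ holds iff ψ holds at some accessible world.
Let φ = \Diamond \Box (s \land \neg p). Evaluate φ at each world:
  0 (successors {3}): φ is true.
  1 (successors {2, 3}): φ is true.
  2 (successors ∅): φ is false.
  3 (successors ∅): φ is false.
  4 (successors {0, 2}): φ is true.
For instance, at 1:
  At 1: \Diamond \Box (s \land \neg p) requires \Box (s \land \neg p) at some successor in {2, 3}.
    \Box (s \land \neg p) holds at 2, so \Diamond \Box (s \land \neg p) is true at 1.
      At 2: no accessible worlds, so \Box (s \land \neg p) holds vacuously.
Satisfying worlds: {0, 1, 4}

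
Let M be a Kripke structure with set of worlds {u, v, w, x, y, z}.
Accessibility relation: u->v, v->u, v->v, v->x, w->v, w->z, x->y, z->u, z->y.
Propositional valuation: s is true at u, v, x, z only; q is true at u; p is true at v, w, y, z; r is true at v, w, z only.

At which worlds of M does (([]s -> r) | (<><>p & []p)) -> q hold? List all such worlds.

Let φ = (([]s -> r) | (<><>p & []p)) -> q. Evaluate φ at each world:
  u (successors {v}): φ is true.
  v (successors {u, v, x}): φ is false.
  w (successors {v, z}): φ is false.
  x (successors {y}): φ is false.
  y (successors ∅): φ is true.
  z (successors {u, y}): φ is false.
For instance, at v:
  At v: ([]s -> r) | (<><>p & []p) is true, q is false, so (([]s -> r) | (<><>p & []p)) -> q is false.
    At v: []s -> r is true, <><>p & []p is false, so ([]s -> r) | (<><>p & []p) is true.
      At v: []s is true, r is true, so []s -> r is true.
      At v: <><>p is true, []p is false, so <><>p & []p is false.
Satisfying worlds: {u, y}

u, y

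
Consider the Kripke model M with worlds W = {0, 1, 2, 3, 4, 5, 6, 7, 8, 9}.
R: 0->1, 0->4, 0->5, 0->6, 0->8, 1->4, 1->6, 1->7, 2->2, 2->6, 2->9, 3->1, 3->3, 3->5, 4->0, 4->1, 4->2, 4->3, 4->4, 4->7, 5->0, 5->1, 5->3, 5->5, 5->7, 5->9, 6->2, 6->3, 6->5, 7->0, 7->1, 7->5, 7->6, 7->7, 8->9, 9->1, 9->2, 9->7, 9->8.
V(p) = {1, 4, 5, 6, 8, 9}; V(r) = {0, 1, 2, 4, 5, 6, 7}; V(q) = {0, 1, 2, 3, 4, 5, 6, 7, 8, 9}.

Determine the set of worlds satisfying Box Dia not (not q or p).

Recall that Box ψ holds at a world iff ψ holds at every accessible world, and Dia ψ holds iff ψ holds at some accessible world.
Let φ = Box Dia not (not q or p). Evaluate φ at each world:
  0 (successors {1, 4, 5, 6, 8}): φ is false.
  1 (successors {4, 6, 7}): φ is true.
  2 (successors {2, 6, 9}): φ is true.
  3 (successors {1, 3, 5}): φ is true.
  4 (successors {0, 1, 2, 3, 4, 7}): φ is false.
  5 (successors {0, 1, 3, 5, 7, 9}): φ is false.
  6 (successors {2, 3, 5}): φ is true.
  7 (successors {0, 1, 5, 6, 7}): φ is false.
  8 (successors {9}): φ is true.
  9 (successors {1, 2, 7, 8}): φ is false.
For instance, at 9:
  At 9: Box Dia not (not q or p) requires Dia not (not q or p) at every successor {1, 2, 7, 8}.
    Dia not (not q or p) fails at 8, so Box Dia not (not q or p) is false at 9.
      At 8: Dia not (not q or p) requires not (not q or p) at some successor in {9}.
        At 9: not (not q or p) is false.
      So Dia not (not q or p) is false at 8.
Satisfying worlds: {1, 2, 3, 6, 8}

1, 2, 3, 6, 8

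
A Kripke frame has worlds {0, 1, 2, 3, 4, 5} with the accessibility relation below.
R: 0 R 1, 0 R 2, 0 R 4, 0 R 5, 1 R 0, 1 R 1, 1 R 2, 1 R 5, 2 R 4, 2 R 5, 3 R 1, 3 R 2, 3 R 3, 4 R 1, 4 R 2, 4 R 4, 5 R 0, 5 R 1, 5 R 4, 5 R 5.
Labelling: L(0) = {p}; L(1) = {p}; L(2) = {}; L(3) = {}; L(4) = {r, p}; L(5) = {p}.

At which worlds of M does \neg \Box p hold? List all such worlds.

0, 1, 3, 4

Let φ = \neg \Box p. Evaluate φ at each world:
  0 (successors {1, 2, 4, 5}): φ is true.
  1 (successors {0, 1, 2, 5}): φ is true.
  2 (successors {4, 5}): φ is false.
  3 (successors {1, 2, 3}): φ is true.
  4 (successors {1, 2, 4}): φ is true.
  5 (successors {0, 1, 4, 5}): φ is false.
For instance, at 4:
  At 4: \Box p is false, so \neg \Box p is true.
    At 4: \Box p requires p at every successor {1, 2, 4}.
      p fails at 2, so \Box p is false at 4.
Satisfying worlds: {0, 1, 3, 4}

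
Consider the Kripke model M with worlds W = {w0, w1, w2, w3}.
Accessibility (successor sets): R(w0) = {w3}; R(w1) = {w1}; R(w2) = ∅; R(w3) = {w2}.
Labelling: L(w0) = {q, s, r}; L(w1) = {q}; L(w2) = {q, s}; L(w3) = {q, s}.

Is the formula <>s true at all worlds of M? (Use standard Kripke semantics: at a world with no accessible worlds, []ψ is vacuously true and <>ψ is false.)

Recall that <>ψ holds at a world iff ψ holds at some accessible world.
Let φ = <>s. Evaluate φ at each world:
  w0 (successors {w3}): φ is true.
  w1 (successors {w1}): φ is false.
  w2 (successors ∅): φ is false.
  w3 (successors {w2}): φ is true.
Detail at w1 (counterexample):
  At w1: <>s requires s at some successor in {w1}.
    At w1: s is false.
  So <>s is false at w1.

No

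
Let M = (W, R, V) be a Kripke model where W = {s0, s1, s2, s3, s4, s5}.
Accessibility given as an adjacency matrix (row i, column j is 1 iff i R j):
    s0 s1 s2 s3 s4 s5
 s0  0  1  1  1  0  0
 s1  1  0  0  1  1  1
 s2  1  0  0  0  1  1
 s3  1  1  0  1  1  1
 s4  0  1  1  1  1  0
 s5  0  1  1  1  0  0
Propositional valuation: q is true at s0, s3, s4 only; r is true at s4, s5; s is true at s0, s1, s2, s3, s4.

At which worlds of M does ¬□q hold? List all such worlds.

Let φ = ¬□q. Evaluate φ at each world:
  s0 (successors {s1, s2, s3}): φ is true.
  s1 (successors {s0, s3, s4, s5}): φ is true.
  s2 (successors {s0, s4, s5}): φ is true.
  s3 (successors {s0, s1, s3, s4, s5}): φ is true.
  s4 (successors {s1, s2, s3, s4}): φ is true.
  s5 (successors {s1, s2, s3}): φ is true.
For instance, at s0:
  At s0: □q is false, so ¬□q is true.
    At s0: □q requires q at every successor {s1, s2, s3}.
      q fails at s1, so □q is false at s0.
Satisfying worlds: {s0, s1, s2, s3, s4, s5}

s0, s1, s2, s3, s4, s5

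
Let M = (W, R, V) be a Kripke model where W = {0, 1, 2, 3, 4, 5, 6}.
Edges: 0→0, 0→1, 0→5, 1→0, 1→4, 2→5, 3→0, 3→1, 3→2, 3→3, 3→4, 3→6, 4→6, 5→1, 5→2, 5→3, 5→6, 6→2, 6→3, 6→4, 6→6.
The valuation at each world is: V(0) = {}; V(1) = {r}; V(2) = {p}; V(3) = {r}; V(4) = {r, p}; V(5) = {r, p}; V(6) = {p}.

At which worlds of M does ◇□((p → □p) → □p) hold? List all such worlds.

Let φ = ◇□((p → □p) → □p). Evaluate φ at each world:
  0 (successors {0, 1, 5}): φ is false.
  1 (successors {0, 4}): φ is true.
  2 (successors {5}): φ is false.
  3 (successors {0, 1, 2, 3, 4, 6}): φ is true.
  4 (successors {6}): φ is false.
  5 (successors {1, 2, 3, 6}): φ is true.
  6 (successors {2, 3, 4, 6}): φ is true.
For instance, at 2:
  At 2: ◇□((p → □p) → □p) requires □((p → □p) → □p) at some successor in {5}.
    At 5: □((p → □p) → □p) is false.
  So ◇□((p → □p) → □p) is false at 2.
Satisfying worlds: {1, 3, 5, 6}

1, 3, 5, 6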